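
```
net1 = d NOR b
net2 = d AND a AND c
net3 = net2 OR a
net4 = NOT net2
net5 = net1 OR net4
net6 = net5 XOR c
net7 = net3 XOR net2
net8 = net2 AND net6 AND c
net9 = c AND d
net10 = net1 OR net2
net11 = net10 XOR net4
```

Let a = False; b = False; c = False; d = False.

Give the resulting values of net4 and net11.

net1 = d NOR b = False NOR False = True
net2 = d AND a AND c = False AND False AND False = False
net4 = NOT net2 = NOT False = True
net10 = net1 OR net2 = True OR False = True
net11 = net10 XOR net4 = True XOR True = False

net4 = True, net11 = False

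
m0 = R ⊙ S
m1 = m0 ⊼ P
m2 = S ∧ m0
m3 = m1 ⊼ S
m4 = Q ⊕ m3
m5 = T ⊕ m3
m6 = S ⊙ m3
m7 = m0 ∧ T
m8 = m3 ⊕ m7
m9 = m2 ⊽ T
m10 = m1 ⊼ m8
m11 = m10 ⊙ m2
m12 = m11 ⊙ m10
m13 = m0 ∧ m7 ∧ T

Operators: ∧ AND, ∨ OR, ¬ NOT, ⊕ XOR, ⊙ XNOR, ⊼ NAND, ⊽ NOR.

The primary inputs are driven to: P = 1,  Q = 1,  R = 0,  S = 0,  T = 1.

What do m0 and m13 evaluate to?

m0 = 1, m13 = 1

m0 = R XNOR S = 0 XNOR 0 = 1
m7 = m0 AND T = 1 AND 1 = 1
m13 = m0 AND m7 AND T = 1 AND 1 AND 1 = 1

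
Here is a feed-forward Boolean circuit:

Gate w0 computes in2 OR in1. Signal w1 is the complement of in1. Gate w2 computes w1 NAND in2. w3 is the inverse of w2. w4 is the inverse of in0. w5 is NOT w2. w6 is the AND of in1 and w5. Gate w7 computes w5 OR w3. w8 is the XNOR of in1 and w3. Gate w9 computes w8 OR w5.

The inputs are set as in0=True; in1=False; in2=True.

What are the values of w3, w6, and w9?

w3 = True, w6 = False, w9 = True

w1 = NOT in1 = NOT False = True
w2 = w1 NAND in2 = True NAND True = False
w3 = NOT w2 = NOT False = True
w5 = NOT w2 = NOT False = True
w6 = in1 AND w5 = False AND True = False
w8 = in1 XNOR w3 = False XNOR True = False
w9 = w8 OR w5 = False OR True = True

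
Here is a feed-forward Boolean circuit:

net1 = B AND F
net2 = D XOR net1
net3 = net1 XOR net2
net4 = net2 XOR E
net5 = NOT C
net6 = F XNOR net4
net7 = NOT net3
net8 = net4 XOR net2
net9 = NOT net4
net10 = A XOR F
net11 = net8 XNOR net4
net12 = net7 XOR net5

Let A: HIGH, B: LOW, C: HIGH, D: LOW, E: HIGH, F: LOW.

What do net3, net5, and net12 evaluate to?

net1 = B AND F = LOW AND LOW = LOW
net2 = D XOR net1 = LOW XOR LOW = LOW
net3 = net1 XOR net2 = LOW XOR LOW = LOW
net5 = NOT C = NOT HIGH = LOW
net7 = NOT net3 = NOT LOW = HIGH
net12 = net7 XOR net5 = HIGH XOR LOW = HIGH

net3 = LOW; net5 = LOW; net12 = HIGH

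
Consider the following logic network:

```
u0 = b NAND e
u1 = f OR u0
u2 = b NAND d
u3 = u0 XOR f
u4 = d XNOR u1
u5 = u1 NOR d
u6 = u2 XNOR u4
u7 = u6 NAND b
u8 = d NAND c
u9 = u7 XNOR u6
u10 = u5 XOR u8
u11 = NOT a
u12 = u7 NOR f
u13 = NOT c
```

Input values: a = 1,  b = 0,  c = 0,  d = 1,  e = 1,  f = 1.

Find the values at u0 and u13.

u0 = 1, u13 = 1

u0 = b NAND e = 0 NAND 1 = 1
u13 = NOT c = NOT 0 = 1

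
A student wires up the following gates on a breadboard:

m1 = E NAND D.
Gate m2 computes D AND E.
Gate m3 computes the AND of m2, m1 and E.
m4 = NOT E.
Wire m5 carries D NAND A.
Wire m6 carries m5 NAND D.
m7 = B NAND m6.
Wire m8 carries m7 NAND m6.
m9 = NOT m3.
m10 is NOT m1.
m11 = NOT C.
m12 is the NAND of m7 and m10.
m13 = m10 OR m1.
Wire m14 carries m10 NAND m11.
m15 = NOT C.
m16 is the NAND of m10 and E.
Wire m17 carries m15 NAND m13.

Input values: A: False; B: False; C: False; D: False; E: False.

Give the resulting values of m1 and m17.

m1 = E NAND D = False NAND False = True
m10 = NOT m1 = NOT True = False
m13 = m10 OR m1 = False OR True = True
m15 = NOT C = NOT False = True
m17 = m15 NAND m13 = True NAND True = False

m1 = True, m17 = False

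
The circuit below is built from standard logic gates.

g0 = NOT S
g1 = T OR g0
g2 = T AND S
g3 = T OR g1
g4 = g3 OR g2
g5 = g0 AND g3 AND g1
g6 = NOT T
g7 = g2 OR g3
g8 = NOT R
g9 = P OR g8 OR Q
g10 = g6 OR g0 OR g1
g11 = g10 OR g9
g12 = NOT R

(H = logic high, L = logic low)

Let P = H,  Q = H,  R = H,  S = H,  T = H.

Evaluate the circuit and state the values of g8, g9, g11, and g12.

g8 = L, g9 = H, g11 = H, g12 = L

g0 = NOT S = NOT H = L
g1 = T OR g0 = H OR L = H
g6 = NOT T = NOT H = L
g8 = NOT R = NOT H = L
g9 = P OR g8 OR Q = H OR L OR H = H
g10 = g6 OR g0 OR g1 = L OR L OR H = H
g11 = g10 OR g9 = H OR H = H
g12 = NOT R = NOT H = L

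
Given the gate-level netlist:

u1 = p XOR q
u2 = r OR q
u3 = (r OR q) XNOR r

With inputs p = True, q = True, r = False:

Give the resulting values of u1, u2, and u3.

u1 = True XOR True = False
u2 = False OR True = True
u3 = (False OR True) XNOR False = False

u1 = False  u2 = True  u3 = False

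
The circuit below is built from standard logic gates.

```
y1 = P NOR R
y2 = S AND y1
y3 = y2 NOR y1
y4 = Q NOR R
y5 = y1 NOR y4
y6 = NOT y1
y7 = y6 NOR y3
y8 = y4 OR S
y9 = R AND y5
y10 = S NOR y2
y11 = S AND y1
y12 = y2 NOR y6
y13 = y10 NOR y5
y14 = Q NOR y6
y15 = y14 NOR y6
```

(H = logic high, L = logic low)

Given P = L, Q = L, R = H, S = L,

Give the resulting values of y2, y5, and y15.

y1 = P NOR R = L NOR H = L
y2 = S AND y1 = L AND L = L
y4 = Q NOR R = L NOR H = L
y5 = y1 NOR y4 = L NOR L = H
y6 = NOT y1 = NOT L = H
y14 = Q NOR y6 = L NOR H = L
y15 = y14 NOR y6 = L NOR H = L

y2 = L  y5 = H  y15 = L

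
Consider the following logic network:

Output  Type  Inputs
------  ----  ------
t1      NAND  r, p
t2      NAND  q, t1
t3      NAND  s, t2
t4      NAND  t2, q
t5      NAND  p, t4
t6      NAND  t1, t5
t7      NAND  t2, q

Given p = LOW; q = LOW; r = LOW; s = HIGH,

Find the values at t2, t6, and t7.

t2 = HIGH, t6 = LOW, t7 = HIGH

t1 = r NAND p = LOW NAND LOW = HIGH
t2 = q NAND t1 = LOW NAND HIGH = HIGH
t4 = t2 NAND q = HIGH NAND LOW = HIGH
t5 = p NAND t4 = LOW NAND HIGH = HIGH
t6 = t1 NAND t5 = HIGH NAND HIGH = LOW
t7 = t2 NAND q = HIGH NAND LOW = HIGH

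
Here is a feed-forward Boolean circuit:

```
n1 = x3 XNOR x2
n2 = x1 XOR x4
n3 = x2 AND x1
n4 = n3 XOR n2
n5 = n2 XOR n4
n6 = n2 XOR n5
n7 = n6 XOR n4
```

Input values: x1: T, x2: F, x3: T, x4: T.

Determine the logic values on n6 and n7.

n6 = F  n7 = F

n2 = x1 XOR x4 = T XOR T = F
n3 = x2 AND x1 = F AND T = F
n4 = n3 XOR n2 = F XOR F = F
n5 = n2 XOR n4 = F XOR F = F
n6 = n2 XOR n5 = F XOR F = F
n7 = n6 XOR n4 = F XOR F = F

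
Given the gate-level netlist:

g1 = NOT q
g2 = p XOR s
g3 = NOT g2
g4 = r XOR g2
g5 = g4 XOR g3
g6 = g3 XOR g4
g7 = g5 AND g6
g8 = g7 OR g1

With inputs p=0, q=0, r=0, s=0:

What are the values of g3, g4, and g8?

g3 = 1; g4 = 0; g8 = 1

g1 = NOT q = NOT 0 = 1
g2 = p XOR s = 0 XOR 0 = 0
g3 = NOT g2 = NOT 0 = 1
g4 = r XOR g2 = 0 XOR 0 = 0
g5 = g4 XOR g3 = 0 XOR 1 = 1
g6 = g3 XOR g4 = 1 XOR 0 = 1
g7 = g5 AND g6 = 1 AND 1 = 1
g8 = g7 OR g1 = 1 OR 1 = 1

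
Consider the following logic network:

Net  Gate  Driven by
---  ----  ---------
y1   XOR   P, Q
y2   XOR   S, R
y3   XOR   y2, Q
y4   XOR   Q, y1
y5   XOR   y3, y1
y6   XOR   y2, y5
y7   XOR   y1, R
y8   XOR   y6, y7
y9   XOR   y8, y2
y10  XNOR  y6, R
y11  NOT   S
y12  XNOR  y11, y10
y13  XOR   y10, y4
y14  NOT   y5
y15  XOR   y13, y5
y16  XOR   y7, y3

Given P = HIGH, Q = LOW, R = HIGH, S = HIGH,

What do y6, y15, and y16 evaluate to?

y6 = HIGH; y15 = HIGH; y16 = LOW

y1 = P XOR Q = HIGH XOR LOW = HIGH
y2 = S XOR R = HIGH XOR HIGH = LOW
y3 = y2 XOR Q = LOW XOR LOW = LOW
y4 = Q XOR y1 = LOW XOR HIGH = HIGH
y5 = y3 XOR y1 = LOW XOR HIGH = HIGH
y6 = y2 XOR y5 = LOW XOR HIGH = HIGH
y7 = y1 XOR R = HIGH XOR HIGH = LOW
y10 = y6 XNOR R = HIGH XNOR HIGH = HIGH
y13 = y10 XOR y4 = HIGH XOR HIGH = LOW
y15 = y13 XOR y5 = LOW XOR HIGH = HIGH
y16 = y7 XOR y3 = LOW XOR LOW = LOW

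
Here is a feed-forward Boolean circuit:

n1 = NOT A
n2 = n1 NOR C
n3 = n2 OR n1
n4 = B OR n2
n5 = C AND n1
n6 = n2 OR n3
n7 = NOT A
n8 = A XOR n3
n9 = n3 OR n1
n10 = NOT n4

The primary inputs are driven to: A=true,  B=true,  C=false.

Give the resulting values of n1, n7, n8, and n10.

n1 = NOT A = NOT true = false
n2 = n1 NOR C = false NOR false = true
n3 = n2 OR n1 = true OR false = true
n4 = B OR n2 = true OR true = true
n7 = NOT A = NOT true = false
n8 = A XOR n3 = true XOR true = false
n10 = NOT n4 = NOT true = false

n1 = false, n7 = false, n8 = false, n10 = false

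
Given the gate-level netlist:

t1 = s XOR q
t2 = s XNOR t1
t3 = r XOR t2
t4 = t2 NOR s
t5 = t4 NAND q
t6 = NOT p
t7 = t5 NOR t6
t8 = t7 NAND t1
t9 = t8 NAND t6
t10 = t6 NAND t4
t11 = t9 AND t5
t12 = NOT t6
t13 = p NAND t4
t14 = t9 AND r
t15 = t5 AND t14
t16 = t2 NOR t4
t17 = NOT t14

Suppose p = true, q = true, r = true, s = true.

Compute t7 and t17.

t1 = s XOR q = true XOR true = false
t2 = s XNOR t1 = true XNOR false = false
t4 = t2 NOR s = false NOR true = false
t5 = t4 NAND q = false NAND true = true
t6 = NOT p = NOT true = false
t7 = t5 NOR t6 = true NOR false = false
t8 = t7 NAND t1 = false NAND false = true
t9 = t8 NAND t6 = true NAND false = true
t14 = t9 AND r = true AND true = true
t17 = NOT t14 = NOT true = false

t7 = false, t17 = false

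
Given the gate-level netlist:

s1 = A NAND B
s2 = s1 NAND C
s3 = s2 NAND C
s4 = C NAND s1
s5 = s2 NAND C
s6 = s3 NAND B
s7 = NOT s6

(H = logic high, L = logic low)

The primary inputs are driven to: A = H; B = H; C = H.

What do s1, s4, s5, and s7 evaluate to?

s1 = L, s4 = H, s5 = L, s7 = L

s1 = A NAND B = H NAND H = L
s2 = s1 NAND C = L NAND H = H
s3 = s2 NAND C = H NAND H = L
s4 = C NAND s1 = H NAND L = H
s5 = s2 NAND C = H NAND H = L
s6 = s3 NAND B = L NAND H = H
s7 = NOT s6 = NOT H = L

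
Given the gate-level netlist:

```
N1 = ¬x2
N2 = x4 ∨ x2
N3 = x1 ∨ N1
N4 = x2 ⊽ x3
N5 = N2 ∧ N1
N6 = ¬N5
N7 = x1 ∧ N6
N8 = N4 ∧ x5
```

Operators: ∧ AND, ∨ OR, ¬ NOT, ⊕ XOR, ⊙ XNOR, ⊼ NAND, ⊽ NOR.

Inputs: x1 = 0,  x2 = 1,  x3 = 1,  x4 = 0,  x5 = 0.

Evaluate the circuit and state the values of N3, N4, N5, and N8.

N3 = 0  N4 = 0  N5 = 0  N8 = 0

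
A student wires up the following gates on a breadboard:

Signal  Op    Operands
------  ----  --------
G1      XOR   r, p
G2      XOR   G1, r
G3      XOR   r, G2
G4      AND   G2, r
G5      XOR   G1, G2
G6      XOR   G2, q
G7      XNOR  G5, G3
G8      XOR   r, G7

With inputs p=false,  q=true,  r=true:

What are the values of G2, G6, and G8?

G2 = false; G6 = true; G8 = false

G1 = r XOR p = true XOR false = true
G2 = G1 XOR r = true XOR true = false
G3 = r XOR G2 = true XOR false = true
G5 = G1 XOR G2 = true XOR false = true
G6 = G2 XOR q = false XOR true = true
G7 = G5 XNOR G3 = true XNOR true = true
G8 = r XOR G7 = true XOR true = false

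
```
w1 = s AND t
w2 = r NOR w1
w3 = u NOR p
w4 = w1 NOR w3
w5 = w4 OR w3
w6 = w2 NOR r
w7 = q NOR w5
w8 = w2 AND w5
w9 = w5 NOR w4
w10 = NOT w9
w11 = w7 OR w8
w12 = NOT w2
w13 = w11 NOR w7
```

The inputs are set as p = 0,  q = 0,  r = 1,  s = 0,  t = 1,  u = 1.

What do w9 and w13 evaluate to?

w9 = 0  w13 = 1

w1 = s AND t = 0 AND 1 = 0
w2 = r NOR w1 = 1 NOR 0 = 0
w3 = u NOR p = 1 NOR 0 = 0
w4 = w1 NOR w3 = 0 NOR 0 = 1
w5 = w4 OR w3 = 1 OR 0 = 1
w7 = q NOR w5 = 0 NOR 1 = 0
w8 = w2 AND w5 = 0 AND 1 = 0
w9 = w5 NOR w4 = 1 NOR 1 = 0
w11 = w7 OR w8 = 0 OR 0 = 0
w13 = w11 NOR w7 = 0 NOR 0 = 1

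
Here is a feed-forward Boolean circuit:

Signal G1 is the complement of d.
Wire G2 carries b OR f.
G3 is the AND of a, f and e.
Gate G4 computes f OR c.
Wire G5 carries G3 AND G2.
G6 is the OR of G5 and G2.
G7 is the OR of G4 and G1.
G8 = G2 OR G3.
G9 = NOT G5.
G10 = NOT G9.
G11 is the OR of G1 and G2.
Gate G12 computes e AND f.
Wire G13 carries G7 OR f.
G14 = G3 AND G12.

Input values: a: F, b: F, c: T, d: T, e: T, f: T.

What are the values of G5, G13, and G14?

G5 = F; G13 = T; G14 = F

G1 = NOT d = NOT T = F
G2 = b OR f = F OR T = T
G3 = a AND f AND e = F AND T AND T = F
G4 = f OR c = T OR T = T
G5 = G3 AND G2 = F AND T = F
G7 = G4 OR G1 = T OR F = T
G12 = e AND f = T AND T = T
G13 = G7 OR f = T OR T = T
G14 = G3 AND G12 = F AND T = F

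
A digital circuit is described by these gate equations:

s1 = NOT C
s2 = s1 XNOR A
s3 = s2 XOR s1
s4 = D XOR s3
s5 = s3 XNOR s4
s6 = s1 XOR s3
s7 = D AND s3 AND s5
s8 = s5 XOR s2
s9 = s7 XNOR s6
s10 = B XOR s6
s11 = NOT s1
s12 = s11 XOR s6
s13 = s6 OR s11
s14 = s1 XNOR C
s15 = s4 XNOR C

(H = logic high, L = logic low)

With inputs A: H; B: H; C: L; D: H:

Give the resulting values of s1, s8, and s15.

s1 = NOT C = NOT L = H
s2 = s1 XNOR A = H XNOR H = H
s3 = s2 XOR s1 = H XOR H = L
s4 = D XOR s3 = H XOR L = H
s5 = s3 XNOR s4 = L XNOR H = L
s8 = s5 XOR s2 = L XOR H = H
s15 = s4 XNOR C = H XNOR L = L

s1 = H  s8 = H  s15 = L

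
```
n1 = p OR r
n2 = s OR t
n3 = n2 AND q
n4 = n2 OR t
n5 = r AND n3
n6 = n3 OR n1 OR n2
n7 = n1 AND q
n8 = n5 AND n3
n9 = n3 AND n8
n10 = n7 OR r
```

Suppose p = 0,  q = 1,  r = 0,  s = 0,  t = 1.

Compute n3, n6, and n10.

n1 = p OR r = 0 OR 0 = 0
n2 = s OR t = 0 OR 1 = 1
n3 = n2 AND q = 1 AND 1 = 1
n6 = n3 OR n1 OR n2 = 1 OR 0 OR 1 = 1
n7 = n1 AND q = 0 AND 1 = 0
n10 = n7 OR r = 0 OR 0 = 0

n3 = 1  n6 = 1  n10 = 0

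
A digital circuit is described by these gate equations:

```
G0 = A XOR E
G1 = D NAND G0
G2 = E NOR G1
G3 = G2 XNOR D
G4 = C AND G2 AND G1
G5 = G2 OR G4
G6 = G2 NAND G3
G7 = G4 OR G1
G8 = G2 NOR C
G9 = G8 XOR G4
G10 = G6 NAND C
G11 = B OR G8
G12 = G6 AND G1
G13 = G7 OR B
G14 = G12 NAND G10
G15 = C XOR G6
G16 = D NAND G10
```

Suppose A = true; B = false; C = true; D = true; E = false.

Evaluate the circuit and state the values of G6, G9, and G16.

G6 = false  G9 = false  G16 = false

G0 = A XOR E = true XOR false = true
G1 = D NAND G0 = true NAND true = false
G2 = E NOR G1 = false NOR false = true
G3 = G2 XNOR D = true XNOR true = true
G4 = C AND G2 AND G1 = true AND true AND false = false
G6 = G2 NAND G3 = true NAND true = false
G8 = G2 NOR C = true NOR true = false
G9 = G8 XOR G4 = false XOR false = false
G10 = G6 NAND C = false NAND true = true
G16 = D NAND G10 = true NAND true = false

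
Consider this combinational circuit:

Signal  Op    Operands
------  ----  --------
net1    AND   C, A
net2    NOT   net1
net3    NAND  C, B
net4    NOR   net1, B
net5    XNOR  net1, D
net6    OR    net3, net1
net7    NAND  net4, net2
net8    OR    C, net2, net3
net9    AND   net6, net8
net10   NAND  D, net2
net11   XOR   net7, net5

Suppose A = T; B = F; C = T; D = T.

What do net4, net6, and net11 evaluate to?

net4 = F, net6 = T, net11 = F

net1 = C AND A = T AND T = T
net2 = NOT net1 = NOT T = F
net3 = C NAND B = T NAND F = T
net4 = net1 NOR B = T NOR F = F
net5 = net1 XNOR D = T XNOR T = T
net6 = net3 OR net1 = T OR T = T
net7 = net4 NAND net2 = F NAND F = T
net11 = net7 XOR net5 = T XOR T = F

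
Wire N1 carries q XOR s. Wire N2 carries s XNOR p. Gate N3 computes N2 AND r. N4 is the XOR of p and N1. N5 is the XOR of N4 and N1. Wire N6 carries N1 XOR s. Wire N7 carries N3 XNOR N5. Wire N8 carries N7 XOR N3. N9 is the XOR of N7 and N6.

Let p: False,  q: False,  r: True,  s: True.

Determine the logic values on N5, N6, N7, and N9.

N5 = False; N6 = False; N7 = True; N9 = True

N1 = q XOR s = False XOR True = True
N2 = s XNOR p = True XNOR False = False
N3 = N2 AND r = False AND True = False
N4 = p XOR N1 = False XOR True = True
N5 = N4 XOR N1 = True XOR True = False
N6 = N1 XOR s = True XOR True = False
N7 = N3 XNOR N5 = False XNOR False = True
N9 = N7 XOR N6 = True XOR False = True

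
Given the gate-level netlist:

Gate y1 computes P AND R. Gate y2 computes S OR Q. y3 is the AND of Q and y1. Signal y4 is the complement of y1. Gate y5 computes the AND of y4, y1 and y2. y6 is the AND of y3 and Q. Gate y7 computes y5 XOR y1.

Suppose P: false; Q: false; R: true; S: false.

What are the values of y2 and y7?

y2 = false, y7 = false

y1 = P AND R = false AND true = false
y2 = S OR Q = false OR false = false
y4 = NOT y1 = NOT false = true
y5 = y4 AND y1 AND y2 = true AND false AND false = false
y7 = y5 XOR y1 = false XOR false = false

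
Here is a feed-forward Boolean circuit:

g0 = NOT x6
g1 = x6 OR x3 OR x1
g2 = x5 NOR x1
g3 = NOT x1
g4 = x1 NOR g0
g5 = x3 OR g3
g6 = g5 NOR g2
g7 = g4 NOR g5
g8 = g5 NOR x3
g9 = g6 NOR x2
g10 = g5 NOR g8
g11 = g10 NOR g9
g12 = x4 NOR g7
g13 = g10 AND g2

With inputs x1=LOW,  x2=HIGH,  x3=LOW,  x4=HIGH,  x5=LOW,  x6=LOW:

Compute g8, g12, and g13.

g0 = NOT x6 = NOT LOW = HIGH
g2 = x5 NOR x1 = LOW NOR LOW = HIGH
g3 = NOT x1 = NOT LOW = HIGH
g4 = x1 NOR g0 = LOW NOR HIGH = LOW
g5 = x3 OR g3 = LOW OR HIGH = HIGH
g7 = g4 NOR g5 = LOW NOR HIGH = LOW
g8 = g5 NOR x3 = HIGH NOR LOW = LOW
g10 = g5 NOR g8 = HIGH NOR LOW = LOW
g12 = x4 NOR g7 = HIGH NOR LOW = LOW
g13 = g10 AND g2 = LOW AND HIGH = LOW

g8 = LOW, g12 = LOW, g13 = LOW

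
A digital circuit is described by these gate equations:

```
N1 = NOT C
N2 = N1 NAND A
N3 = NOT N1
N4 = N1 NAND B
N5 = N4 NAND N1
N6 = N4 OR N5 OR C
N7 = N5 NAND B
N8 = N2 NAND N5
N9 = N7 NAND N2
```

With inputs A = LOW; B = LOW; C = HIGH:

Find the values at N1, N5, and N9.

N1 = LOW, N5 = HIGH, N9 = LOW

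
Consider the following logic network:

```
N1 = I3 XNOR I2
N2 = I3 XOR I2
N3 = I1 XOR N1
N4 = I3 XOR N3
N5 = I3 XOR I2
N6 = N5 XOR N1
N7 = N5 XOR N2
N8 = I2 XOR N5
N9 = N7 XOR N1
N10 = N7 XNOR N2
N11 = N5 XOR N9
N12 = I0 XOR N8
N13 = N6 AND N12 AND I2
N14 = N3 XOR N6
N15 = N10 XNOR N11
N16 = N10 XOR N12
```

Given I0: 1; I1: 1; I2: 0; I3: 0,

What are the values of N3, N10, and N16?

N3 = 0, N10 = 1, N16 = 0

N1 = I3 XNOR I2 = 0 XNOR 0 = 1
N2 = I3 XOR I2 = 0 XOR 0 = 0
N3 = I1 XOR N1 = 1 XOR 1 = 0
N5 = I3 XOR I2 = 0 XOR 0 = 0
N7 = N5 XOR N2 = 0 XOR 0 = 0
N8 = I2 XOR N5 = 0 XOR 0 = 0
N10 = N7 XNOR N2 = 0 XNOR 0 = 1
N12 = I0 XOR N8 = 1 XOR 0 = 1
N16 = N10 XOR N12 = 1 XOR 1 = 0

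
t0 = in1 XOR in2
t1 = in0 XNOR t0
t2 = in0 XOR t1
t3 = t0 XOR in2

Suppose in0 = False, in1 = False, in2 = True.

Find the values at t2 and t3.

t2 = False  t3 = False

t0 = in1 XOR in2 = False XOR True = True
t1 = in0 XNOR t0 = False XNOR True = False
t2 = in0 XOR t1 = False XOR False = False
t3 = t0 XOR in2 = True XOR True = False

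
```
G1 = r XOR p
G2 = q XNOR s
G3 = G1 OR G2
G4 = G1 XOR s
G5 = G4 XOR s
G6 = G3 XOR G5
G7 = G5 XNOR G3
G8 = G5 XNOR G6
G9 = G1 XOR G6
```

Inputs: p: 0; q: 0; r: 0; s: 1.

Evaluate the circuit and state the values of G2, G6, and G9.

G2 = 0, G6 = 0, G9 = 0

G1 = r XOR p = 0 XOR 0 = 0
G2 = q XNOR s = 0 XNOR 1 = 0
G3 = G1 OR G2 = 0 OR 0 = 0
G4 = G1 XOR s = 0 XOR 1 = 1
G5 = G4 XOR s = 1 XOR 1 = 0
G6 = G3 XOR G5 = 0 XOR 0 = 0
G9 = G1 XOR G6 = 0 XOR 0 = 0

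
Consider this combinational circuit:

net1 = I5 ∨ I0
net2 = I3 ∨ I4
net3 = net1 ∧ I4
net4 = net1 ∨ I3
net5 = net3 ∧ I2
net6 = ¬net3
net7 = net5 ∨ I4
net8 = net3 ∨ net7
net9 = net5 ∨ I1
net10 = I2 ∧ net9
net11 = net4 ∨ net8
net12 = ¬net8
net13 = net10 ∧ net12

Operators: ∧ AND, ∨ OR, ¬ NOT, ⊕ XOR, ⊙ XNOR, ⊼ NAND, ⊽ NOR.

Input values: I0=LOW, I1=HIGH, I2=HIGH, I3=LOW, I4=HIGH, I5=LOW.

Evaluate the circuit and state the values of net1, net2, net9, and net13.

net1 = I5 OR I0 = LOW OR LOW = LOW
net2 = I3 OR I4 = LOW OR HIGH = HIGH
net3 = net1 AND I4 = LOW AND HIGH = LOW
net5 = net3 AND I2 = LOW AND HIGH = LOW
net7 = net5 OR I4 = LOW OR HIGH = HIGH
net8 = net3 OR net7 = LOW OR HIGH = HIGH
net9 = net5 OR I1 = LOW OR HIGH = HIGH
net10 = I2 AND net9 = HIGH AND HIGH = HIGH
net12 = NOT net8 = NOT HIGH = LOW
net13 = net10 AND net12 = HIGH AND LOW = LOW

net1 = LOW; net2 = HIGH; net9 = HIGH; net13 = LOW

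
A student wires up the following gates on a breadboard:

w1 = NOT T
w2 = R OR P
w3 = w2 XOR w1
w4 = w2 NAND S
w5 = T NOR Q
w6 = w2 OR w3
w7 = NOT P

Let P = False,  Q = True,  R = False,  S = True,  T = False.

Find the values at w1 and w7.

w1 = True  w7 = True

w1 = NOT T = NOT False = True
w7 = NOT P = NOT False = True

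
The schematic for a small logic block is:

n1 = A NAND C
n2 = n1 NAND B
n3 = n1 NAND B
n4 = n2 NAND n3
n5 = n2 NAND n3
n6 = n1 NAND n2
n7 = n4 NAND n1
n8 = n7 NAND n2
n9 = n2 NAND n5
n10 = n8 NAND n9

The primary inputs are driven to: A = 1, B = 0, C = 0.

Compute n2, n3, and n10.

n2 = 1  n3 = 1  n10 = 1

n1 = A NAND C = 1 NAND 0 = 1
n2 = n1 NAND B = 1 NAND 0 = 1
n3 = n1 NAND B = 1 NAND 0 = 1
n4 = n2 NAND n3 = 1 NAND 1 = 0
n5 = n2 NAND n3 = 1 NAND 1 = 0
n7 = n4 NAND n1 = 0 NAND 1 = 1
n8 = n7 NAND n2 = 1 NAND 1 = 0
n9 = n2 NAND n5 = 1 NAND 0 = 1
n10 = n8 NAND n9 = 0 NAND 1 = 1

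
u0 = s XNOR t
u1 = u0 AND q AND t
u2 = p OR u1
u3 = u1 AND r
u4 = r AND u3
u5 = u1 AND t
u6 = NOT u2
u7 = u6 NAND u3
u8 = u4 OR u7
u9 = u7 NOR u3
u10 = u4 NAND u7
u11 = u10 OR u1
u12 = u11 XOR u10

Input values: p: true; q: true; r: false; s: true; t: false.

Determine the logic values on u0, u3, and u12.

u0 = false, u3 = false, u12 = false

u0 = s XNOR t = true XNOR false = false
u1 = u0 AND q AND t = false AND true AND false = false
u2 = p OR u1 = true OR false = true
u3 = u1 AND r = false AND false = false
u4 = r AND u3 = false AND false = false
u6 = NOT u2 = NOT true = false
u7 = u6 NAND u3 = false NAND false = true
u10 = u4 NAND u7 = false NAND true = true
u11 = u10 OR u1 = true OR false = true
u12 = u11 XOR u10 = true XOR true = false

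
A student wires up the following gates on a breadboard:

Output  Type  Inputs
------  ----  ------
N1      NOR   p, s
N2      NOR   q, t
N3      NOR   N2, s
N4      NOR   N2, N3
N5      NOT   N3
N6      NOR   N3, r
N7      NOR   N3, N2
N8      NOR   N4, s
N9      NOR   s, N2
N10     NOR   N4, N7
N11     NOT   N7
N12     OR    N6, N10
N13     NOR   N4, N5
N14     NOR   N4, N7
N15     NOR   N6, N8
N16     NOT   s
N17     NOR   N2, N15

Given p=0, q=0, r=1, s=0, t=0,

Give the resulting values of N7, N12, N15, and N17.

N2 = q NOR t = 0 NOR 0 = 1
N3 = N2 NOR s = 1 NOR 0 = 0
N4 = N2 NOR N3 = 1 NOR 0 = 0
N6 = N3 NOR r = 0 NOR 1 = 0
N7 = N3 NOR N2 = 0 NOR 1 = 0
N8 = N4 NOR s = 0 NOR 0 = 1
N10 = N4 NOR N7 = 0 NOR 0 = 1
N12 = N6 OR N10 = 0 OR 1 = 1
N15 = N6 NOR N8 = 0 NOR 1 = 0
N17 = N2 NOR N15 = 1 NOR 0 = 0

N7 = 0, N12 = 1, N15 = 0, N17 = 0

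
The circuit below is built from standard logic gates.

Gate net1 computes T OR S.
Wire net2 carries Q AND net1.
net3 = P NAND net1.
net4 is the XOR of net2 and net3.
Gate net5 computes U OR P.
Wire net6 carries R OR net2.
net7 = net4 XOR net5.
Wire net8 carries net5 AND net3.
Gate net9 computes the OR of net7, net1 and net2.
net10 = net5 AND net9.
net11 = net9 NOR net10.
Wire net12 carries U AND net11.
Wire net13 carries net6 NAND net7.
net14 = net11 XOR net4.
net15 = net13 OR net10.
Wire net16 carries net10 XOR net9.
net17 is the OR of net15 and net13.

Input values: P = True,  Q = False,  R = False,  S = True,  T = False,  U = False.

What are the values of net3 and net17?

net1 = T OR S = False OR True = True
net2 = Q AND net1 = False AND True = False
net3 = P NAND net1 = True NAND True = False
net4 = net2 XOR net3 = False XOR False = False
net5 = U OR P = False OR True = True
net6 = R OR net2 = False OR False = False
net7 = net4 XOR net5 = False XOR True = True
net9 = net7 OR net1 OR net2 = True OR True OR False = True
net10 = net5 AND net9 = True AND True = True
net13 = net6 NAND net7 = False NAND True = True
net15 = net13 OR net10 = True OR True = True
net17 = net15 OR net13 = True OR True = True

net3 = False; net17 = True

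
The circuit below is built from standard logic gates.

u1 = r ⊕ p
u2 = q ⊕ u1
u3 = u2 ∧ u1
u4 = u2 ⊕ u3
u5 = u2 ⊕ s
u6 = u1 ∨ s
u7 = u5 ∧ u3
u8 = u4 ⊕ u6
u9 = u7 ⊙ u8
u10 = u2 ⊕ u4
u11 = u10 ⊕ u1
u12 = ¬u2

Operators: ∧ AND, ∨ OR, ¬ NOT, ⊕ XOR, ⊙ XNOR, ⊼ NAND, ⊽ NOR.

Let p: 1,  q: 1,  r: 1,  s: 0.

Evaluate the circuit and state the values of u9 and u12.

u9 = 0, u12 = 0

u1 = r XOR p = 1 XOR 1 = 0
u2 = q XOR u1 = 1 XOR 0 = 1
u3 = u2 AND u1 = 1 AND 0 = 0
u4 = u2 XOR u3 = 1 XOR 0 = 1
u5 = u2 XOR s = 1 XOR 0 = 1
u6 = u1 OR s = 0 OR 0 = 0
u7 = u5 AND u3 = 1 AND 0 = 0
u8 = u4 XOR u6 = 1 XOR 0 = 1
u9 = u7 XNOR u8 = 0 XNOR 1 = 0
u12 = NOT u2 = NOT 1 = 0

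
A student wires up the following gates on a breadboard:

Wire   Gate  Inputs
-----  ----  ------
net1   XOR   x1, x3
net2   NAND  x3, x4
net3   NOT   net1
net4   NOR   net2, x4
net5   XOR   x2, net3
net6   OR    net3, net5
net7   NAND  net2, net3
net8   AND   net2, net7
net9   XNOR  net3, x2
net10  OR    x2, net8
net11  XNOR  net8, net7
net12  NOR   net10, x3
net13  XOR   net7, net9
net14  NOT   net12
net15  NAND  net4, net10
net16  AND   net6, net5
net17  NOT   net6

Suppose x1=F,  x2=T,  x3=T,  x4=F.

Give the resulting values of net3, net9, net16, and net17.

net3 = F, net9 = F, net16 = T, net17 = F

net1 = x1 XOR x3 = F XOR T = T
net3 = NOT net1 = NOT T = F
net5 = x2 XOR net3 = T XOR F = T
net6 = net3 OR net5 = F OR T = T
net9 = net3 XNOR x2 = F XNOR T = F
net16 = net6 AND net5 = T AND T = T
net17 = NOT net6 = NOT T = F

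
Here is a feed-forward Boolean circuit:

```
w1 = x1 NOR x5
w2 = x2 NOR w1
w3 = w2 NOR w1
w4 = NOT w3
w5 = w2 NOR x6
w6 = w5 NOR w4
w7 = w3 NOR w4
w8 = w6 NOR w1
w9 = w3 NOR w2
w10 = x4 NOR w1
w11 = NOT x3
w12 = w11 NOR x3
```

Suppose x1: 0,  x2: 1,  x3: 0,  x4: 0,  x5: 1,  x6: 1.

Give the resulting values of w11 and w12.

w11 = 1  w12 = 0

w11 = NOT x3 = NOT 0 = 1
w12 = w11 NOR x3 = 1 NOR 0 = 0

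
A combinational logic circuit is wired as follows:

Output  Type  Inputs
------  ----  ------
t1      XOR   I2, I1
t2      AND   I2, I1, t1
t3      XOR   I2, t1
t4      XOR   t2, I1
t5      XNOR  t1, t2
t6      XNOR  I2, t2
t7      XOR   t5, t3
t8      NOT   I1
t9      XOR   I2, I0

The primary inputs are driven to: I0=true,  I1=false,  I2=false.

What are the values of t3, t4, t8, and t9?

t3 = false; t4 = false; t8 = true; t9 = true

t1 = I2 XOR I1 = false XOR false = false
t2 = I2 AND I1 AND t1 = false AND false AND false = false
t3 = I2 XOR t1 = false XOR false = false
t4 = t2 XOR I1 = false XOR false = false
t8 = NOT I1 = NOT false = true
t9 = I2 XOR I0 = false XOR true = true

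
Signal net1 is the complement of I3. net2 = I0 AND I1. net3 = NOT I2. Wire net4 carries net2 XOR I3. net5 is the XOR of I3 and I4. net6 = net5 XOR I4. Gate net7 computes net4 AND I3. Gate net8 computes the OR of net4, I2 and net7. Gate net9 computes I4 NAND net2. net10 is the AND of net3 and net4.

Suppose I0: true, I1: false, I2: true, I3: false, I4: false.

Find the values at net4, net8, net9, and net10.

net2 = I0 AND I1 = true AND false = false
net3 = NOT I2 = NOT true = false
net4 = net2 XOR I3 = false XOR false = false
net7 = net4 AND I3 = false AND false = false
net8 = net4 OR I2 OR net7 = false OR true OR false = true
net9 = I4 NAND net2 = false NAND false = true
net10 = net3 AND net4 = false AND false = false

net4 = false; net8 = true; net9 = true; net10 = false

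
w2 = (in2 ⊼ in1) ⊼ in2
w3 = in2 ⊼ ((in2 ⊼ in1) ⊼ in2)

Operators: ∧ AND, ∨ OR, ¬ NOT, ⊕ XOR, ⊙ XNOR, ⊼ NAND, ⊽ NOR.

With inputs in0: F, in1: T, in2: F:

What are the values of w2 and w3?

w2 = T  w3 = T

w2 = (F ⊼ T) ⊼ F = T
w3 = F ⊼ ((F ⊼ T) ⊼ F) = T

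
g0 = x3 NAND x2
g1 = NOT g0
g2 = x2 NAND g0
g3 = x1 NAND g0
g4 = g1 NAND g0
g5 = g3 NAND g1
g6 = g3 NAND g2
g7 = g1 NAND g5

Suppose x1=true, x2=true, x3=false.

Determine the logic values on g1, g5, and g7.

g1 = false, g5 = true, g7 = true

g0 = x3 NAND x2 = false NAND true = true
g1 = NOT g0 = NOT true = false
g3 = x1 NAND g0 = true NAND true = false
g5 = g3 NAND g1 = false NAND false = true
g7 = g1 NAND g5 = false NAND true = true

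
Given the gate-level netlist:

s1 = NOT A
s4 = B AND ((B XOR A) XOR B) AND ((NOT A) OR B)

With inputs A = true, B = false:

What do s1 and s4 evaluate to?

s1 = false; s4 = false

s1 = NOT true = false
s4 = false AND ((false XOR true) XOR false) AND ((NOT true) OR false) = false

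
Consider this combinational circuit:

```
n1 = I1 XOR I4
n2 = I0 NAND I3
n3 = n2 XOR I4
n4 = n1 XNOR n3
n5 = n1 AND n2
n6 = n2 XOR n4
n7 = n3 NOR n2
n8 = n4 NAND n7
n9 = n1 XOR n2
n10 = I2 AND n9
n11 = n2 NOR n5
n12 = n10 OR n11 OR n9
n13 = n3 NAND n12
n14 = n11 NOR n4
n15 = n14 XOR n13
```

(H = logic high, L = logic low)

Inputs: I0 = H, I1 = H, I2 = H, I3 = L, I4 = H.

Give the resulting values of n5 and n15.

n5 = L; n15 = H

n1 = I1 XOR I4 = H XOR H = L
n2 = I0 NAND I3 = H NAND L = H
n3 = n2 XOR I4 = H XOR H = L
n4 = n1 XNOR n3 = L XNOR L = H
n5 = n1 AND n2 = L AND H = L
n9 = n1 XOR n2 = L XOR H = H
n10 = I2 AND n9 = H AND H = H
n11 = n2 NOR n5 = H NOR L = L
n12 = n10 OR n11 OR n9 = H OR L OR H = H
n13 = n3 NAND n12 = L NAND H = H
n14 = n11 NOR n4 = L NOR H = L
n15 = n14 XOR n13 = L XOR H = H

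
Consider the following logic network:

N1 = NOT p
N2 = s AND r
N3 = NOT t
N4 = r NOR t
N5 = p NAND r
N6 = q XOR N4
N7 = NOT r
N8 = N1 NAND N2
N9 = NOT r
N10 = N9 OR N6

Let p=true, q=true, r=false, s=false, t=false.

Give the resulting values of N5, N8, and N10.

N1 = NOT p = NOT true = false
N2 = s AND r = false AND false = false
N4 = r NOR t = false NOR false = true
N5 = p NAND r = true NAND false = true
N6 = q XOR N4 = true XOR true = false
N8 = N1 NAND N2 = false NAND false = true
N9 = NOT r = NOT false = true
N10 = N9 OR N6 = true OR false = true

N5 = true, N8 = true, N10 = true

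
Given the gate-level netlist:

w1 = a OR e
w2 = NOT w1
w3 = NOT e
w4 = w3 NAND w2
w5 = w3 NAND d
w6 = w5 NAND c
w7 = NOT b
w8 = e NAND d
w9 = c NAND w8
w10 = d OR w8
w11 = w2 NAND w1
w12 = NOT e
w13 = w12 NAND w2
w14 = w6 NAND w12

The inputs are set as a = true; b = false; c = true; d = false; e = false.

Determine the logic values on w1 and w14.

w1 = true; w14 = true

w1 = a OR e = true OR false = true
w3 = NOT e = NOT false = true
w5 = w3 NAND d = true NAND false = true
w6 = w5 NAND c = true NAND true = false
w12 = NOT e = NOT false = true
w14 = w6 NAND w12 = false NAND true = true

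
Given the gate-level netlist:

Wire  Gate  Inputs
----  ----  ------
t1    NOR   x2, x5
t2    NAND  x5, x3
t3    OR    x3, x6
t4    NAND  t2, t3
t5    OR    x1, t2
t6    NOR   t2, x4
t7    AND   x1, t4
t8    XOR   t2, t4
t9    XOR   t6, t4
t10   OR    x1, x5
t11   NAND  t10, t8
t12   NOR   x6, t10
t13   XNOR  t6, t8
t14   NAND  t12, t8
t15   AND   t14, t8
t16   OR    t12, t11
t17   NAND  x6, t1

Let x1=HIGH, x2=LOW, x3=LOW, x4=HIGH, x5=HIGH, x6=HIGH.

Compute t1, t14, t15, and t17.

t1 = LOW; t14 = HIGH; t15 = HIGH; t17 = HIGH

t1 = x2 NOR x5 = LOW NOR HIGH = LOW
t2 = x5 NAND x3 = HIGH NAND LOW = HIGH
t3 = x3 OR x6 = LOW OR HIGH = HIGH
t4 = t2 NAND t3 = HIGH NAND HIGH = LOW
t8 = t2 XOR t4 = HIGH XOR LOW = HIGH
t10 = x1 OR x5 = HIGH OR HIGH = HIGH
t12 = x6 NOR t10 = HIGH NOR HIGH = LOW
t14 = t12 NAND t8 = LOW NAND HIGH = HIGH
t15 = t14 AND t8 = HIGH AND HIGH = HIGH
t17 = x6 NAND t1 = HIGH NAND LOW = HIGH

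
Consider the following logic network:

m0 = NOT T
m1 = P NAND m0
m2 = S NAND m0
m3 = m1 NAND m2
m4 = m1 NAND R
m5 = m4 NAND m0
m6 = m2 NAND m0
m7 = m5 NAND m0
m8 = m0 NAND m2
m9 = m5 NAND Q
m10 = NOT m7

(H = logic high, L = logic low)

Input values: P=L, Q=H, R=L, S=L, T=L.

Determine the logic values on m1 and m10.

m1 = H; m10 = L

m0 = NOT T = NOT L = H
m1 = P NAND m0 = L NAND H = H
m4 = m1 NAND R = H NAND L = H
m5 = m4 NAND m0 = H NAND H = L
m7 = m5 NAND m0 = L NAND H = H
m10 = NOT m7 = NOT H = L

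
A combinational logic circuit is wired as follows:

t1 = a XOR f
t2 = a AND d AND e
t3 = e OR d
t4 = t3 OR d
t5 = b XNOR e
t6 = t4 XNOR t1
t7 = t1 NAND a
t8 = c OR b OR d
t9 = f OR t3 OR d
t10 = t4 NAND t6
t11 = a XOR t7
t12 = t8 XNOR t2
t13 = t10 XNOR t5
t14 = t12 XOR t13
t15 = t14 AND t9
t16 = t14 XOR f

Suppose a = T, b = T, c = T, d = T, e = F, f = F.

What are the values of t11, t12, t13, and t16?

t1 = a XOR f = T XOR F = T
t2 = a AND d AND e = T AND T AND F = F
t3 = e OR d = F OR T = T
t4 = t3 OR d = T OR T = T
t5 = b XNOR e = T XNOR F = F
t6 = t4 XNOR t1 = T XNOR T = T
t7 = t1 NAND a = T NAND T = F
t8 = c OR b OR d = T OR T OR T = T
t10 = t4 NAND t6 = T NAND T = F
t11 = a XOR t7 = T XOR F = T
t12 = t8 XNOR t2 = T XNOR F = F
t13 = t10 XNOR t5 = F XNOR F = T
t14 = t12 XOR t13 = F XOR T = T
t16 = t14 XOR f = T XOR F = T

t11 = T, t12 = F, t13 = T, t16 = T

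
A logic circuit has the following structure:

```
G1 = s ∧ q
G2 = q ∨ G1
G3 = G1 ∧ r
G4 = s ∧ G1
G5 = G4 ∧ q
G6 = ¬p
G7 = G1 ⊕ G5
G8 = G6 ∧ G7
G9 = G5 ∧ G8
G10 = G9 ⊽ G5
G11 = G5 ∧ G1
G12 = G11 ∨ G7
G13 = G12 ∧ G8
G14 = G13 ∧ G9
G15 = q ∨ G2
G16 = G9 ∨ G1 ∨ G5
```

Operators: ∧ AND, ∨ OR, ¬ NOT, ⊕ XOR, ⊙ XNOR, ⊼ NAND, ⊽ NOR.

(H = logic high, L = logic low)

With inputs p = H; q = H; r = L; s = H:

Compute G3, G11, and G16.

G3 = L, G11 = H, G16 = H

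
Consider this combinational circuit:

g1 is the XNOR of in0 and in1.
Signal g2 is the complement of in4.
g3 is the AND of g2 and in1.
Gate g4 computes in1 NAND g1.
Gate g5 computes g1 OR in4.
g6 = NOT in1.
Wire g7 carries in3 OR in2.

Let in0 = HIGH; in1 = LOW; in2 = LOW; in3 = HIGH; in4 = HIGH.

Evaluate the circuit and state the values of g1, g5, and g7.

g1 = LOW, g5 = HIGH, g7 = HIGH

g1 = in0 XNOR in1 = HIGH XNOR LOW = LOW
g5 = g1 OR in4 = LOW OR HIGH = HIGH
g7 = in3 OR in2 = HIGH OR LOW = HIGH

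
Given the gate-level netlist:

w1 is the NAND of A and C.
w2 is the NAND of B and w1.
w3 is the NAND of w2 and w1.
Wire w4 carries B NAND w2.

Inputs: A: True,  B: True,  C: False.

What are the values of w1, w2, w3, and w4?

w1 = True  w2 = False  w3 = True  w4 = True

w1 = A NAND C = True NAND False = True
w2 = B NAND w1 = True NAND True = False
w3 = w2 NAND w1 = False NAND True = True
w4 = B NAND w2 = True NAND False = True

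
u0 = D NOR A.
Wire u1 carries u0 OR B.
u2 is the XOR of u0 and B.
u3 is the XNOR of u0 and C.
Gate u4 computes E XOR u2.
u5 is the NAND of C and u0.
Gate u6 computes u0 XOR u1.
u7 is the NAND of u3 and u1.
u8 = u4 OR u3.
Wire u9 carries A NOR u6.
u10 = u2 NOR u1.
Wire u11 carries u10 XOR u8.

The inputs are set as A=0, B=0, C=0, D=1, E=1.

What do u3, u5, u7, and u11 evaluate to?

u3 = 1, u5 = 1, u7 = 1, u11 = 0

u0 = D NOR A = 1 NOR 0 = 0
u1 = u0 OR B = 0 OR 0 = 0
u2 = u0 XOR B = 0 XOR 0 = 0
u3 = u0 XNOR C = 0 XNOR 0 = 1
u4 = E XOR u2 = 1 XOR 0 = 1
u5 = C NAND u0 = 0 NAND 0 = 1
u7 = u3 NAND u1 = 1 NAND 0 = 1
u8 = u4 OR u3 = 1 OR 1 = 1
u10 = u2 NOR u1 = 0 NOR 0 = 1
u11 = u10 XOR u8 = 1 XOR 1 = 0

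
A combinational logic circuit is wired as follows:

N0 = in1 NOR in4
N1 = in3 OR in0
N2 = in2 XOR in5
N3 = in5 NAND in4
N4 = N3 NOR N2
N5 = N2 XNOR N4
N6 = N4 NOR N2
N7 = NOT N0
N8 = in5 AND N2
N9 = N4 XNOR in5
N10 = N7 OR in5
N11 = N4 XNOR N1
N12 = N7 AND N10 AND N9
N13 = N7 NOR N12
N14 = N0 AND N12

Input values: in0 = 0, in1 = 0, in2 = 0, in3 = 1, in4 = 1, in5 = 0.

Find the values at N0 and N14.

N0 = in1 NOR in4 = 0 NOR 1 = 0
N2 = in2 XOR in5 = 0 XOR 0 = 0
N3 = in5 NAND in4 = 0 NAND 1 = 1
N4 = N3 NOR N2 = 1 NOR 0 = 0
N7 = NOT N0 = NOT 0 = 1
N9 = N4 XNOR in5 = 0 XNOR 0 = 1
N10 = N7 OR in5 = 1 OR 0 = 1
N12 = N7 AND N10 AND N9 = 1 AND 1 AND 1 = 1
N14 = N0 AND N12 = 0 AND 1 = 0

N0 = 0  N14 = 0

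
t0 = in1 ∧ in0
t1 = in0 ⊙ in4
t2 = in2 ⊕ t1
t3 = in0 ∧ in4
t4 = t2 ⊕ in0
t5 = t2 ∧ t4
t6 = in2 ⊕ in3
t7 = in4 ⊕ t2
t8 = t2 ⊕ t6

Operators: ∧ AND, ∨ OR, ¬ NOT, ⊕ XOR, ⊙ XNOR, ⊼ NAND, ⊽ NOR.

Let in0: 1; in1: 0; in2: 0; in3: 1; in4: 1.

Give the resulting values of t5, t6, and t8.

t5 = 0, t6 = 1, t8 = 0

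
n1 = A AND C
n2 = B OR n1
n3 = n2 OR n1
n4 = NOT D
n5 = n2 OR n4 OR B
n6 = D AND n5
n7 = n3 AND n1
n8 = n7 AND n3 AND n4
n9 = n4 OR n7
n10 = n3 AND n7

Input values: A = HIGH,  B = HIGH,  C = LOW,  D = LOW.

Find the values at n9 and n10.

n9 = HIGH; n10 = LOW

n1 = A AND C = HIGH AND LOW = LOW
n2 = B OR n1 = HIGH OR LOW = HIGH
n3 = n2 OR n1 = HIGH OR LOW = HIGH
n4 = NOT D = NOT LOW = HIGH
n7 = n3 AND n1 = HIGH AND LOW = LOW
n9 = n4 OR n7 = HIGH OR LOW = HIGH
n10 = n3 AND n7 = HIGH AND LOW = LOW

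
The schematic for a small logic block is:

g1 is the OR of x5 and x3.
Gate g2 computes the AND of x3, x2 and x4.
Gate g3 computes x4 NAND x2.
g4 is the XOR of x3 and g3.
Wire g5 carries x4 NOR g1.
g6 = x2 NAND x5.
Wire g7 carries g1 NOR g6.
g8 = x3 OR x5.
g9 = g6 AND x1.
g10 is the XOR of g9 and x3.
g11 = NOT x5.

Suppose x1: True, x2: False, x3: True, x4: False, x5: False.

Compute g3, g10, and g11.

g3 = x4 NAND x2 = False NAND False = True
g6 = x2 NAND x5 = False NAND False = True
g9 = g6 AND x1 = True AND True = True
g10 = g9 XOR x3 = True XOR True = False
g11 = NOT x5 = NOT False = True

g3 = True  g10 = False  g11 = True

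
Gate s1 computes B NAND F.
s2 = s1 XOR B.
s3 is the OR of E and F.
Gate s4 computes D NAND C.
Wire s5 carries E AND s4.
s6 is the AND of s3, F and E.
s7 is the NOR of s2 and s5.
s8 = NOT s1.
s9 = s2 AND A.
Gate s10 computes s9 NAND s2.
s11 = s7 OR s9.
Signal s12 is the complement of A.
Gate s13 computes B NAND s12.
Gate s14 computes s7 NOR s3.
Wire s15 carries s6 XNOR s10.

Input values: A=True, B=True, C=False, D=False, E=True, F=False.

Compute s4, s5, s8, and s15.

s1 = B NAND F = True NAND False = True
s2 = s1 XOR B = True XOR True = False
s3 = E OR F = True OR False = True
s4 = D NAND C = False NAND False = True
s5 = E AND s4 = True AND True = True
s6 = s3 AND F AND E = True AND False AND True = False
s8 = NOT s1 = NOT True = False
s9 = s2 AND A = False AND True = False
s10 = s9 NAND s2 = False NAND False = True
s15 = s6 XNOR s10 = False XNOR True = False

s4 = True, s5 = True, s8 = False, s15 = False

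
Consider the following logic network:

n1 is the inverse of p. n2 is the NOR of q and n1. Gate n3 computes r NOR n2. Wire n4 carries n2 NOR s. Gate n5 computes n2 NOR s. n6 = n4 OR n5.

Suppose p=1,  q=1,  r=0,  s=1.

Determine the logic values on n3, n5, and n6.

n1 = NOT p = NOT 1 = 0
n2 = q NOR n1 = 1 NOR 0 = 0
n3 = r NOR n2 = 0 NOR 0 = 1
n4 = n2 NOR s = 0 NOR 1 = 0
n5 = n2 NOR s = 0 NOR 1 = 0
n6 = n4 OR n5 = 0 OR 0 = 0

n3 = 1  n5 = 0  n6 = 0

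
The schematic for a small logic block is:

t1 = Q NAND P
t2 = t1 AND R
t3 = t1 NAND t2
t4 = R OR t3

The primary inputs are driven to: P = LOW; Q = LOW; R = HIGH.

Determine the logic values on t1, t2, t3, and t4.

t1 = HIGH, t2 = HIGH, t3 = LOW, t4 = HIGH

t1 = Q NAND P = LOW NAND LOW = HIGH
t2 = t1 AND R = HIGH AND HIGH = HIGH
t3 = t1 NAND t2 = HIGH NAND HIGH = LOW
t4 = R OR t3 = HIGH OR LOW = HIGH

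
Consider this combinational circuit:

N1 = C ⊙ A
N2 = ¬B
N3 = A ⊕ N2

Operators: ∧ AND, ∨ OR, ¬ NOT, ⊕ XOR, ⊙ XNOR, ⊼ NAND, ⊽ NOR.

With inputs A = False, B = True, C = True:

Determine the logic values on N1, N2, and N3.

N1 = False, N2 = False, N3 = False

N1 = C XNOR A = True XNOR False = False
N2 = NOT B = NOT True = False
N3 = A XOR N2 = False XOR False = False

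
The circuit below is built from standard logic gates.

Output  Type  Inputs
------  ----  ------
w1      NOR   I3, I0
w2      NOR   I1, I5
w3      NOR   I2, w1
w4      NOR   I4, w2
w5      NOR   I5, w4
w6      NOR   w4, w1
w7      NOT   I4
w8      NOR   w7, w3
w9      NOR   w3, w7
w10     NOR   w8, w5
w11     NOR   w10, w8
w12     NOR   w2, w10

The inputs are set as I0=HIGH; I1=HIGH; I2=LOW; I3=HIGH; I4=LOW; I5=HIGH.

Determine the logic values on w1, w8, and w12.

w1 = LOW  w8 = LOW  w12 = LOW

w1 = I3 NOR I0 = HIGH NOR HIGH = LOW
w2 = I1 NOR I5 = HIGH NOR HIGH = LOW
w3 = I2 NOR w1 = LOW NOR LOW = HIGH
w4 = I4 NOR w2 = LOW NOR LOW = HIGH
w5 = I5 NOR w4 = HIGH NOR HIGH = LOW
w7 = NOT I4 = NOT LOW = HIGH
w8 = w7 NOR w3 = HIGH NOR HIGH = LOW
w10 = w8 NOR w5 = LOW NOR LOW = HIGH
w12 = w2 NOR w10 = LOW NOR HIGH = LOW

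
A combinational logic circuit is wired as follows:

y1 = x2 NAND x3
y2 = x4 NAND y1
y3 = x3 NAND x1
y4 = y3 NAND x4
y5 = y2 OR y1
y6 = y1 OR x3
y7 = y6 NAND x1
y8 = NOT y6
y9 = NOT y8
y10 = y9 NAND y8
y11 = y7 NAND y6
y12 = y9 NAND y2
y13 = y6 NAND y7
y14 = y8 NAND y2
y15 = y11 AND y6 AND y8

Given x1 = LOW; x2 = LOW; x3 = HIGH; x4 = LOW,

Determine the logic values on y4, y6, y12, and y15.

y1 = x2 NAND x3 = LOW NAND HIGH = HIGH
y2 = x4 NAND y1 = LOW NAND HIGH = HIGH
y3 = x3 NAND x1 = HIGH NAND LOW = HIGH
y4 = y3 NAND x4 = HIGH NAND LOW = HIGH
y6 = y1 OR x3 = HIGH OR HIGH = HIGH
y7 = y6 NAND x1 = HIGH NAND LOW = HIGH
y8 = NOT y6 = NOT HIGH = LOW
y9 = NOT y8 = NOT LOW = HIGH
y11 = y7 NAND y6 = HIGH NAND HIGH = LOW
y12 = y9 NAND y2 = HIGH NAND HIGH = LOW
y15 = y11 AND y6 AND y8 = LOW AND HIGH AND LOW = LOW

y4 = HIGH, y6 = HIGH, y12 = LOW, y15 = LOW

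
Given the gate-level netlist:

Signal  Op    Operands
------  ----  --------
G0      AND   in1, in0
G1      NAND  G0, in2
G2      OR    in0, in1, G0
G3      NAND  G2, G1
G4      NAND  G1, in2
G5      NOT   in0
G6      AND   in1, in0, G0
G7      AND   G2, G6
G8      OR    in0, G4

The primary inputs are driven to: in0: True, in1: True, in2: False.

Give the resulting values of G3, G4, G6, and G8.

G0 = in1 AND in0 = True AND True = True
G1 = G0 NAND in2 = True NAND False = True
G2 = in0 OR in1 OR G0 = True OR True OR True = True
G3 = G2 NAND G1 = True NAND True = False
G4 = G1 NAND in2 = True NAND False = True
G6 = in1 AND in0 AND G0 = True AND True AND True = True
G8 = in0 OR G4 = True OR True = True

G3 = False, G4 = True, G6 = True, G8 = True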